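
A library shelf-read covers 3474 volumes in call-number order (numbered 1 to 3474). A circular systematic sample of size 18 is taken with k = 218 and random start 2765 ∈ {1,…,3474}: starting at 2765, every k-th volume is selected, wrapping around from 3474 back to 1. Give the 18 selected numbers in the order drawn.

Selection 1: 2765
Selection 2: 2765 + 218 = 2983
Selection 3: 2983 + 218 = 3201
Selection 4: 3201 + 218 = 3419
Selection 5: 3419 + 218 = 3637 → 3637 − 3474 = 163
Selection 6: 163 + 218 = 381
Selection 7: 381 + 218 = 599
Selection 8: 599 + 218 = 817
Selection 9: 817 + 218 = 1035
Selection 10: 1035 + 218 = 1253
Selection 11: 1253 + 218 = 1471
Selection 12: 1471 + 218 = 1689
Selection 13: 1689 + 218 = 1907
Selection 14: 1907 + 218 = 2125
Selection 15: 2125 + 218 = 2343
Selection 16: 2343 + 218 = 2561
Selection 17: 2561 + 218 = 2779
Selection 18: 2779 + 218 = 2997

2765, 2983, 3201, 3419, 163, 381, 599, 817, 1035, 1253, 1471, 1689, 1907, 2125, 2343, 2561, 2779, 2997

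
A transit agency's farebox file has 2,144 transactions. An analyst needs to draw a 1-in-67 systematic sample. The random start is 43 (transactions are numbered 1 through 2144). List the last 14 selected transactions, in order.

19th selection = 43 + 18×67 = 1249
20th: 1249 + 67 = 1316
21st: 1316 + 67 = 1383
22nd: 1383 + 67 = 1450
23rd: 1450 + 67 = 1517
24th: 1517 + 67 = 1584
25th: 1584 + 67 = 1651
26th: 1651 + 67 = 1718
27th: 1718 + 67 = 1785
28th: 1785 + 67 = 1852
29th: 1852 + 67 = 1919
30th: 1919 + 67 = 1986
31st: 1986 + 67 = 2053
32nd: 2053 + 67 = 2120

1249, 1316, 1383, 1450, 1517, 1584, 1651, 1718, 1785, 1852, 1919, 1986, 2053, 2120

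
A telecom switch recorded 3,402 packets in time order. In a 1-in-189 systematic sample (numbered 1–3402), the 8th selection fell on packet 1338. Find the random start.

k = 189
r = 1338 − (8−1)×189 = 1338 − 1323 = 15

15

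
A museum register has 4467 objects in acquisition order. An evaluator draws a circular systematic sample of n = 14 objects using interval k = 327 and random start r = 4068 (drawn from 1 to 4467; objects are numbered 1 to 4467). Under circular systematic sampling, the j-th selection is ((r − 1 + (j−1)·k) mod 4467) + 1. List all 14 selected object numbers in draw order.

4068, 4395, 255, 582, 909, 1236, 1563, 1890, 2217, 2544, 2871, 3198, 3525, 3852

Selection 1: 4068
Selection 2: 4068 + 327 = 4395
Selection 3: 4395 + 327 = 4722 → 4722 − 4467 = 255
Selection 4: 255 + 327 = 582
Selection 5: 582 + 327 = 909
Selection 6: 909 + 327 = 1236
Selection 7: 1236 + 327 = 1563
Selection 8: 1563 + 327 = 1890
Selection 9: 1890 + 327 = 2217
Selection 10: 2217 + 327 = 2544
Selection 11: 2544 + 327 = 2871
Selection 12: 2871 + 327 = 3198
Selection 13: 3198 + 327 = 3525
Selection 14: 3525 + 327 = 3852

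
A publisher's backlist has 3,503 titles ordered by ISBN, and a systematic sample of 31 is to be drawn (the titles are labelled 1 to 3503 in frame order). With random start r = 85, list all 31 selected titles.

k = N/n = 3503/31 = 113
title 1: 85
title 2: 85 + 113 = 198
title 3: 198 + 113 = 311
title 4: 311 + 113 = 424
title 5: 424 + 113 = 537
title 6: 537 + 113 = 650
title 7: 650 + 113 = 763
title 8: 763 + 113 = 876
title 9: 876 + 113 = 989
title 10: 989 + 113 = 1102
title 11: 1102 + 113 = 1215
title 12: 1215 + 113 = 1328
title 13: 1328 + 113 = 1441
title 14: 1441 + 113 = 1554
title 15: 1554 + 113 = 1667
title 16: 1667 + 113 = 1780
title 17: 1780 + 113 = 1893
title 18: 1893 + 113 = 2006
title 19: 2006 + 113 = 2119
title 20: 2119 + 113 = 2232
title 21: 2232 + 113 = 2345
title 22: 2345 + 113 = 2458
title 23: 2458 + 113 = 2571
title 24: 2571 + 113 = 2684
title 25: 2684 + 113 = 2797
title 26: 2797 + 113 = 2910
title 27: 2910 + 113 = 3023
title 28: 3023 + 113 = 3136
title 29: 3136 + 113 = 3249
title 30: 3249 + 113 = 3362
title 31: 3362 + 113 = 3475

85, 198, 311, 424, 537, 650, 763, 876, 989, 1102, 1215, 1328, 1441, 1554, 1667, 1780, 1893, 2006, 2119, 2232, 2345, 2458, 2571, 2684, 2797, 2910, 3023, 3136, 3249, 3362, 3475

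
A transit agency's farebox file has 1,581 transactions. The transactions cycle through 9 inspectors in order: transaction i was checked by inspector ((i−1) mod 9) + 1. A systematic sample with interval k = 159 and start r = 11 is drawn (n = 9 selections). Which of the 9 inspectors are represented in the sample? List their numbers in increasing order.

2, 5, 8

Consecutive selections differ by k = 159, so their inspector numbers differ by 159 mod 9 = 6.
gcd(159, 9) = 3, so the sample visits 9/3 = 3 distinct residues mod 9.
Start 11 is inspector 2; the inspectors hit are 2, 5, 8.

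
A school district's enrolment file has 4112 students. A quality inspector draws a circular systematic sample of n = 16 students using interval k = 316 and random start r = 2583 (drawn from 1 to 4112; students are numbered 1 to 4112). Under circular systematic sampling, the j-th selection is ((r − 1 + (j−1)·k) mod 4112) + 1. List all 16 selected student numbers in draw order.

Selection 1: 2583
Selection 2: 2583 + 316 = 2899
Selection 3: 2899 + 316 = 3215
Selection 4: 3215 + 316 = 3531
Selection 5: 3531 + 316 = 3847
Selection 6: 3847 + 316 = 4163 → 4163 − 4112 = 51
Selection 7: 51 + 316 = 367
Selection 8: 367 + 316 = 683
Selection 9: 683 + 316 = 999
Selection 10: 999 + 316 = 1315
Selection 11: 1315 + 316 = 1631
Selection 12: 1631 + 316 = 1947
Selection 13: 1947 + 316 = 2263
Selection 14: 2263 + 316 = 2579
Selection 15: 2579 + 316 = 2895
Selection 16: 2895 + 316 = 3211

2583, 2899, 3215, 3531, 3847, 51, 367, 683, 999, 1315, 1631, 1947, 2263, 2579, 2895, 3211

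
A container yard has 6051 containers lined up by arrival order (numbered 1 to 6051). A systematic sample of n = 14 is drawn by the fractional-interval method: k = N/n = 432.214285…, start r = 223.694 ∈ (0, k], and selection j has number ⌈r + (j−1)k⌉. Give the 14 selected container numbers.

224, 656, 1089, 1521, 1953, 2385, 2817, 3250, 3682, 4114, 4546, 4979, 5411, 5843

j=1: r + 0k = 223.694 → ⌈·⌉ = 224
j=2: r + 1k = 655.908285… → ⌈·⌉ = 656
j=3: r + 2k = 1088.122571… → ⌈·⌉ = 1089
j=4: r + 3k = 1520.336857… → ⌈·⌉ = 1521
j=5: r + 4k = 1952.551142… → ⌈·⌉ = 1953
j=6: r + 5k = 2384.765428… → ⌈·⌉ = 2385
j=7: r + 6k = 2816.979714… → ⌈·⌉ = 2817
j=8: r + 7k = 3249.194 → ⌈·⌉ = 3250
j=9: r + 8k = 3681.408285… → ⌈·⌉ = 3682
j=10: r + 9k = 4113.622571… → ⌈·⌉ = 4114
j=11: r + 10k = 4545.836857… → ⌈·⌉ = 4546
j=12: r + 11k = 4978.051142… → ⌈·⌉ = 4979
j=13: r + 12k = 5410.265428… → ⌈·⌉ = 5411
j=14: r + 13k = 5842.479714… → ⌈·⌉ = 5843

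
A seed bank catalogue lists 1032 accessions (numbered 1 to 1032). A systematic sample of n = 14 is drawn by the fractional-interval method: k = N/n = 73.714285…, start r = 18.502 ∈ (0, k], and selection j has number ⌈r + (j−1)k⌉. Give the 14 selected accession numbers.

19, 93, 166, 240, 314, 388, 461, 535, 609, 682, 756, 830, 904, 977

j=1: r + 0k = 18.502 → ⌈·⌉ = 19
j=2: r + 1k = 92.216285… → ⌈·⌉ = 93
j=3: r + 2k = 165.930571… → ⌈·⌉ = 166
j=4: r + 3k = 239.644857… → ⌈·⌉ = 240
j=5: r + 4k = 313.359142… → ⌈·⌉ = 314
j=6: r + 5k = 387.073428… → ⌈·⌉ = 388
j=7: r + 6k = 460.787714… → ⌈·⌉ = 461
j=8: r + 7k = 534.502 → ⌈·⌉ = 535
j=9: r + 8k = 608.216285… → ⌈·⌉ = 609
j=10: r + 9k = 681.930571… → ⌈·⌉ = 682
j=11: r + 10k = 755.644857… → ⌈·⌉ = 756
j=12: r + 11k = 829.359142… → ⌈·⌉ = 830
j=13: r + 12k = 903.073428… → ⌈·⌉ = 904
j=14: r + 13k = 976.787714… → ⌈·⌉ = 977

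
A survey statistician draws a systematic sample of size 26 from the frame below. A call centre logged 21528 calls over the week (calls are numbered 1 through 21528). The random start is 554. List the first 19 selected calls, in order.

554, 1382, 2210, 3038, 3866, 4694, 5522, 6350, 7178, 8006, 8834, 9662, 10490, 11318, 12146, 12974, 13802, 14630, 15458

k = N/n = 21528/26 = 828
call 1: 554
call 2: 554 + 828 = 1382
call 3: 1382 + 828 = 2210
call 4: 2210 + 828 = 3038
call 5: 3038 + 828 = 3866
call 6: 3866 + 828 = 4694
call 7: 4694 + 828 = 5522
call 8: 5522 + 828 = 6350
call 9: 6350 + 828 = 7178
call 10: 7178 + 828 = 8006
call 11: 8006 + 828 = 8834
call 12: 8834 + 828 = 9662
call 13: 9662 + 828 = 10490
call 14: 10490 + 828 = 11318
call 15: 11318 + 828 = 12146
call 16: 12146 + 828 = 12974
call 17: 12974 + 828 = 13802
call 18: 13802 + 828 = 14630
call 19: 14630 + 828 = 15458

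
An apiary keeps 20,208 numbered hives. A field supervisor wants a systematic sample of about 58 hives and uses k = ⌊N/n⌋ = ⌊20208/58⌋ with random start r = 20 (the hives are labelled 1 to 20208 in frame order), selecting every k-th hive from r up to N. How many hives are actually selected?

59

k = ⌊20208/58⌋ = 348
Achieved size = ⌊(20208 − 20)/348⌋ + 1 = ⌊20188/348⌋ + 1 = 58 + 1 = 59
(last selection: 20 + 58×348 = 20204 ≤ 20208; next would be 20552 > 20208)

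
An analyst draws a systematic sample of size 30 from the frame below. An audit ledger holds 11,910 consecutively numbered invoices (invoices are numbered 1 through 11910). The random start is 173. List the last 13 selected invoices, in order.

k = N/n = 11910/30 = 397
18th selection = 173 + 17×397 = 6922
19th: 6922 + 397 = 7319
20th: 7319 + 397 = 7716
21st: 7716 + 397 = 8113
22nd: 8113 + 397 = 8510
23rd: 8510 + 397 = 8907
24th: 8907 + 397 = 9304
25th: 9304 + 397 = 9701
26th: 9701 + 397 = 10098
27th: 10098 + 397 = 10495
28th: 10495 + 397 = 10892
29th: 10892 + 397 = 11289
30th: 11289 + 397 = 11686

6922, 7319, 7716, 8113, 8510, 8907, 9304, 9701, 10098, 10495, 10892, 11289, 11686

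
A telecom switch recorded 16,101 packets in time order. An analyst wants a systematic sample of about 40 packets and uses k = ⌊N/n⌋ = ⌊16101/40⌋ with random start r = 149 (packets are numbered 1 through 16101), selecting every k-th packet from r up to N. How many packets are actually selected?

k = ⌊16101/40⌋ = 402
Achieved size = ⌊(16101 − 149)/402⌋ + 1 = ⌊15952/402⌋ + 1 = 39 + 1 = 40
(last selection: 149 + 39×402 = 15827 ≤ 16101; next would be 16229 > 16101)

40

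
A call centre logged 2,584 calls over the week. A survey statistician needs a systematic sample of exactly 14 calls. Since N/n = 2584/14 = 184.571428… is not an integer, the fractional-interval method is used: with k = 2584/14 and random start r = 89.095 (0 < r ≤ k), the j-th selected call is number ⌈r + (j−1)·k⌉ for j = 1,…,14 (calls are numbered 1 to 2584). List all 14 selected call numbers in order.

90, 274, 459, 643, 828, 1012, 1197, 1382, 1566, 1751, 1935, 2120, 2304, 2489

j=1: r + 0k = 89.095 → ⌈·⌉ = 90
j=2: r + 1k = 273.666428… → ⌈·⌉ = 274
j=3: r + 2k = 458.237857… → ⌈·⌉ = 459
j=4: r + 3k = 642.809285… → ⌈·⌉ = 643
j=5: r + 4k = 827.380714… → ⌈·⌉ = 828
j=6: r + 5k = 1011.952142… → ⌈·⌉ = 1012
j=7: r + 6k = 1196.523571… → ⌈·⌉ = 1197
j=8: r + 7k = 1381.095 → ⌈·⌉ = 1382
j=9: r + 8k = 1565.666428… → ⌈·⌉ = 1566
j=10: r + 9k = 1750.237857… → ⌈·⌉ = 1751
j=11: r + 10k = 1934.809285… → ⌈·⌉ = 1935
j=12: r + 11k = 2119.380714… → ⌈·⌉ = 2120
j=13: r + 12k = 2303.952142… → ⌈·⌉ = 2304
j=14: r + 13k = 2488.523571… → ⌈·⌉ = 2489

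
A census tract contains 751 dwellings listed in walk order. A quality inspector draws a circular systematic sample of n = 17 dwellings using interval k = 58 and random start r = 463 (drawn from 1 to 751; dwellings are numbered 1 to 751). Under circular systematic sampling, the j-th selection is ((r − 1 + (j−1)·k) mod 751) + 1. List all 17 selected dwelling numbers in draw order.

463, 521, 579, 637, 695, 2, 60, 118, 176, 234, 292, 350, 408, 466, 524, 582, 640

Selection 1: 463
Selection 2: 463 + 58 = 521
Selection 3: 521 + 58 = 579
Selection 4: 579 + 58 = 637
Selection 5: 637 + 58 = 695
Selection 6: 695 + 58 = 753 → 753 − 751 = 2
Selection 7: 2 + 58 = 60
Selection 8: 60 + 58 = 118
Selection 9: 118 + 58 = 176
Selection 10: 176 + 58 = 234
Selection 11: 234 + 58 = 292
Selection 12: 292 + 58 = 350
Selection 13: 350 + 58 = 408
Selection 14: 408 + 58 = 466
Selection 15: 466 + 58 = 524
Selection 16: 524 + 58 = 582
Selection 17: 582 + 58 = 640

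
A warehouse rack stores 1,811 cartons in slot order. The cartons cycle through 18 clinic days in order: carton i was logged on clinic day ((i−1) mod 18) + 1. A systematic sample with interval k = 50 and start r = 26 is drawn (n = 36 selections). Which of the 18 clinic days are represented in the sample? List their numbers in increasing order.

2, 4, 6, 8, 10, 12, 14, 16, 18

Consecutive selections differ by k = 50, so their clinic day numbers differ by 50 mod 18 = 14.
gcd(50, 18) = 2, so the sample visits 18/2 = 9 distinct residues mod 18.
Start 26 is clinic day 8; the clinic days hit are 2, 4, 6, 8, 10, 12, 14, 16, 18.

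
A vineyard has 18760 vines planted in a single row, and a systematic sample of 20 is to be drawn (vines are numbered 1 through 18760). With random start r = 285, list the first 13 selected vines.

k = N/n = 18760/20 = 938
vine 1: 285
vine 2: 285 + 938 = 1223
vine 3: 1223 + 938 = 2161
vine 4: 2161 + 938 = 3099
vine 5: 3099 + 938 = 4037
vine 6: 4037 + 938 = 4975
vine 7: 4975 + 938 = 5913
vine 8: 5913 + 938 = 6851
vine 9: 6851 + 938 = 7789
vine 10: 7789 + 938 = 8727
vine 11: 8727 + 938 = 9665
vine 12: 9665 + 938 = 10603
vine 13: 10603 + 938 = 11541

285, 1223, 2161, 3099, 4037, 4975, 5913, 6851, 7789, 8727, 9665, 10603, 11541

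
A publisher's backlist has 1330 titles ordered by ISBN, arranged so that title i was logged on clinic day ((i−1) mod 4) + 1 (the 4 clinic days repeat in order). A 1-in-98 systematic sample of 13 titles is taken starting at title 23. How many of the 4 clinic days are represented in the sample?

Consecutive selections differ by k = 98, so their clinic day numbers differ by 98 mod 4 = 2.
gcd(98, 4) = 2, so the sample visits 4/2 = 2 distinct residues mod 4.
Start 23 is clinic day 3; the clinic days hit are 1, 3.

2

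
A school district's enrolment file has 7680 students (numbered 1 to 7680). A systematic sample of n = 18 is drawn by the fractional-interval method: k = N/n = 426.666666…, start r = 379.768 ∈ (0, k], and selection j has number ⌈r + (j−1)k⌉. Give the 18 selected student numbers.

380, 807, 1234, 1660, 2087, 2514, 2940, 3367, 3794, 4220, 4647, 5074, 5500, 5927, 6354, 6780, 7207, 7634

j=1: r + 0k = 379.768 → ⌈·⌉ = 380
j=2: r + 1k = 806.434666… → ⌈·⌉ = 807
j=3: r + 2k = 1233.101333… → ⌈·⌉ = 1234
j=4: r + 3k = 1659.768 → ⌈·⌉ = 1660
j=5: r + 4k = 2086.434666… → ⌈·⌉ = 2087
j=6: r + 5k = 2513.101333… → ⌈·⌉ = 2514
j=7: r + 6k = 2939.768 → ⌈·⌉ = 2940
j=8: r + 7k = 3366.434666… → ⌈·⌉ = 3367
j=9: r + 8k = 3793.101333… → ⌈·⌉ = 3794
j=10: r + 9k = 4219.768 → ⌈·⌉ = 4220
j=11: r + 10k = 4646.434666… → ⌈·⌉ = 4647
j=12: r + 11k = 5073.101333… → ⌈·⌉ = 5074
j=13: r + 12k = 5499.768 → ⌈·⌉ = 5500
j=14: r + 13k = 5926.434666… → ⌈·⌉ = 5927
j=15: r + 14k = 6353.101333… → ⌈·⌉ = 6354
j=16: r + 15k = 6779.768 → ⌈·⌉ = 6780
j=17: r + 16k = 7206.434666… → ⌈·⌉ = 7207
j=18: r + 17k = 7633.101333… → ⌈·⌉ = 7634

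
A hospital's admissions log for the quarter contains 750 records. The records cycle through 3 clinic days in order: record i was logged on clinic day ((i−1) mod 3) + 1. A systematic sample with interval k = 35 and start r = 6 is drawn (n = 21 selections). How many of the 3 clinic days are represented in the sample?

3

Consecutive selections differ by k = 35, so their clinic day numbers differ by 35 mod 3 = 2.
gcd(35, 3) = 1, so the sample visits 3/1 = 3 distinct residues mod 3.
Start 6 is clinic day 3; the clinic days hit are 1, 2, 3.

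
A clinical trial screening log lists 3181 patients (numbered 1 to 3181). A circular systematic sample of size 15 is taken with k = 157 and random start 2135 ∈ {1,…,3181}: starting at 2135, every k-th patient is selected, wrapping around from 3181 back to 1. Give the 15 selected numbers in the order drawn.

2135, 2292, 2449, 2606, 2763, 2920, 3077, 53, 210, 367, 524, 681, 838, 995, 1152

Selection 1: 2135
Selection 2: 2135 + 157 = 2292
Selection 3: 2292 + 157 = 2449
Selection 4: 2449 + 157 = 2606
Selection 5: 2606 + 157 = 2763
Selection 6: 2763 + 157 = 2920
Selection 7: 2920 + 157 = 3077
Selection 8: 3077 + 157 = 3234 → 3234 − 3181 = 53
Selection 9: 53 + 157 = 210
Selection 10: 210 + 157 = 367
Selection 11: 367 + 157 = 524
Selection 12: 524 + 157 = 681
Selection 13: 681 + 157 = 838
Selection 14: 838 + 157 = 995
Selection 15: 995 + 157 = 1152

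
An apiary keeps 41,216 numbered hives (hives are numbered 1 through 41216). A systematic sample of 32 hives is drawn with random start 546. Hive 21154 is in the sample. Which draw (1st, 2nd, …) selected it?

17

k = 41216/32 = 1288
position = (21154 − 546)/1288 + 1 = 20608/1288 + 1 = 16 + 1 = 17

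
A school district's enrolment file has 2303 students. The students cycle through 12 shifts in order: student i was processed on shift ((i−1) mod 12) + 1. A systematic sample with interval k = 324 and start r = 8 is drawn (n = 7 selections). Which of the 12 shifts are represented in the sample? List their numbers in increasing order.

Consecutive selections differ by k = 324, so their shift numbers differ by 324 mod 12 = 0.
gcd(324, 12) = 12, so the sample visits 12/12 = 1 distinct residues mod 12.
Start 8 is shift 8; the shifts hit are 8.

8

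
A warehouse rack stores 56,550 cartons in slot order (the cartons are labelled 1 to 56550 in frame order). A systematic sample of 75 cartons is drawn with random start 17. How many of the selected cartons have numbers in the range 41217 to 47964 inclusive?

k = 56550/75 = 754
First selection ≥ 41217: 17 + ⌈(41217−17)/754⌉·754 = 17 + 55×754 = 41487
Last selection ≤ 47964: 17 + ⌊(47964−17)/754⌋·754 = 17 + 63×754 = 47519
Count = 63 − 55 + 1 = 9

9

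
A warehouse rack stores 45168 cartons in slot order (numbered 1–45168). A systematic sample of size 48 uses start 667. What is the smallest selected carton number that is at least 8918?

k = 45168/48 = 941
Steps past start: ⌈(8918 − 667)/941⌉ = ⌈8251/941⌉ = 9
Selected carton: 667 + 9×941 = 9136

9136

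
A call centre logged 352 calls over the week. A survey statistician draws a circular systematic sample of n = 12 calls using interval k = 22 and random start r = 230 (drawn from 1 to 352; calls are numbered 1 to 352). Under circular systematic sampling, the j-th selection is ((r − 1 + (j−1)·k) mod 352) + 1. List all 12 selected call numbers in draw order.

Selection 1: 230
Selection 2: 230 + 22 = 252
Selection 3: 252 + 22 = 274
Selection 4: 274 + 22 = 296
Selection 5: 296 + 22 = 318
Selection 6: 318 + 22 = 340
Selection 7: 340 + 22 = 362 → 362 − 352 = 10
Selection 8: 10 + 22 = 32
Selection 9: 32 + 22 = 54
Selection 10: 54 + 22 = 76
Selection 11: 76 + 22 = 98
Selection 12: 98 + 22 = 120

230, 252, 274, 296, 318, 340, 10, 32, 54, 76, 98, 120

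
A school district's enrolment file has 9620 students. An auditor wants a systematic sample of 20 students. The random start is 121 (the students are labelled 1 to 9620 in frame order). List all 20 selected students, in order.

121, 602, 1083, 1564, 2045, 2526, 3007, 3488, 3969, 4450, 4931, 5412, 5893, 6374, 6855, 7336, 7817, 8298, 8779, 9260

k = N/n = 9620/20 = 481
student 1: 121
student 2: 121 + 481 = 602
student 3: 602 + 481 = 1083
student 4: 1083 + 481 = 1564
student 5: 1564 + 481 = 2045
student 6: 2045 + 481 = 2526
student 7: 2526 + 481 = 3007
student 8: 3007 + 481 = 3488
student 9: 3488 + 481 = 3969
student 10: 3969 + 481 = 4450
student 11: 4450 + 481 = 4931
student 12: 4931 + 481 = 5412
student 13: 5412 + 481 = 5893
student 14: 5893 + 481 = 6374
student 15: 6374 + 481 = 6855
student 16: 6855 + 481 = 7336
student 17: 7336 + 481 = 7817
student 18: 7817 + 481 = 8298
student 19: 8298 + 481 = 8779
student 20: 8779 + 481 = 9260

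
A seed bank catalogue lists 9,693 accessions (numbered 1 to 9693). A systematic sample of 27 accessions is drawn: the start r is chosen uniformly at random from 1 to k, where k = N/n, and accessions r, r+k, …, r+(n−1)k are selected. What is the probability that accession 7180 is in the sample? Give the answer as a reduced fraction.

1/359

k = 9693/27 = 359.
Accession 7180 is selected iff r ≡ 7180 (mod 359); exactly one such r in {1,…,359}.
Inclusion probability = 1/359.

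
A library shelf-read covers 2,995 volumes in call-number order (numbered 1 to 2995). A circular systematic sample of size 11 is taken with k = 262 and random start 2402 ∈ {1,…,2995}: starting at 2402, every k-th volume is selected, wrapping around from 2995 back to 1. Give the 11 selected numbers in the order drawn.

2402, 2664, 2926, 193, 455, 717, 979, 1241, 1503, 1765, 2027

Selection 1: 2402
Selection 2: 2402 + 262 = 2664
Selection 3: 2664 + 262 = 2926
Selection 4: 2926 + 262 = 3188 → 3188 − 2995 = 193
Selection 5: 193 + 262 = 455
Selection 6: 455 + 262 = 717
Selection 7: 717 + 262 = 979
Selection 8: 979 + 262 = 1241
Selection 9: 1241 + 262 = 1503
Selection 10: 1503 + 262 = 1765
Selection 11: 1765 + 262 = 2027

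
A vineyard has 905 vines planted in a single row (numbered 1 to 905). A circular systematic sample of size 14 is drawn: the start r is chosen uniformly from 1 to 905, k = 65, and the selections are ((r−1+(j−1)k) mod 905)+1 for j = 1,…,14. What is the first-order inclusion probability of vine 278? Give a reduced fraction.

14/905

For each position j, as r ranges over 1…905 the j-th selection hits every vine exactly once, so vine 278 is selected for exactly 14 of the 905 starts.
Inclusion probability = 14/905.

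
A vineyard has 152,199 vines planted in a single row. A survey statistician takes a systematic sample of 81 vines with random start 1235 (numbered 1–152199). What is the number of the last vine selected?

k = 152199/81 = 1879
81st selection = r + (81−1)·k = 1235 + 80×1879 = 1235 + 150320 = 151555

151555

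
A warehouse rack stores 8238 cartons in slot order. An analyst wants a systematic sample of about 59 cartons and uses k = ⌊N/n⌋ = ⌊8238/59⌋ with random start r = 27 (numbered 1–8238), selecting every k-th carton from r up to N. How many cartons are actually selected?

k = ⌊8238/59⌋ = 139
Achieved size = ⌊(8238 − 27)/139⌋ + 1 = ⌊8211/139⌋ + 1 = 59 + 1 = 60
(last selection: 27 + 59×139 = 8228 ≤ 8238; next would be 8367 > 8238)

60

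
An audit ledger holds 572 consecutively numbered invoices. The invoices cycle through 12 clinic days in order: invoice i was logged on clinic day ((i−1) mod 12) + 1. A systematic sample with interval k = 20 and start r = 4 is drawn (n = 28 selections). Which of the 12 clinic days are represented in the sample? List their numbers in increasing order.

4, 8, 12

Consecutive selections differ by k = 20, so their clinic day numbers differ by 20 mod 12 = 8.
gcd(20, 12) = 4, so the sample visits 12/4 = 3 distinct residues mod 12.
Start 4 is clinic day 4; the clinic days hit are 4, 8, 12.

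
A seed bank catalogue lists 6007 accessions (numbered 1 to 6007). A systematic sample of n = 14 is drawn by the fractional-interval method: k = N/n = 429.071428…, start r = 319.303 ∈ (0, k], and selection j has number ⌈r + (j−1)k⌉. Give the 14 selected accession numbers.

320, 749, 1178, 1607, 2036, 2465, 2894, 3323, 3752, 4181, 4611, 5040, 5469, 5898

j=1: r + 0k = 319.303 → ⌈·⌉ = 320
j=2: r + 1k = 748.374428… → ⌈·⌉ = 749
j=3: r + 2k = 1177.445857… → ⌈·⌉ = 1178
j=4: r + 3k = 1606.517285… → ⌈·⌉ = 1607
j=5: r + 4k = 2035.588714… → ⌈·⌉ = 2036
j=6: r + 5k = 2464.660142… → ⌈·⌉ = 2465
j=7: r + 6k = 2893.731571… → ⌈·⌉ = 2894
j=8: r + 7k = 3322.803 → ⌈·⌉ = 3323
j=9: r + 8k = 3751.874428… → ⌈·⌉ = 3752
j=10: r + 9k = 4180.945857… → ⌈·⌉ = 4181
j=11: r + 10k = 4610.017285… → ⌈·⌉ = 4611
j=12: r + 11k = 5039.088714… → ⌈·⌉ = 5040
j=13: r + 12k = 5468.160142… → ⌈·⌉ = 5469
j=14: r + 13k = 5897.231571… → ⌈·⌉ = 5898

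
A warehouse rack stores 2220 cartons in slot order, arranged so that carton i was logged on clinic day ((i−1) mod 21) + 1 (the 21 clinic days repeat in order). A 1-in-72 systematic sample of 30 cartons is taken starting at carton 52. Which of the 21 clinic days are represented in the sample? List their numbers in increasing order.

1, 4, 7, 10, 13, 16, 19

Consecutive selections differ by k = 72, so their clinic day numbers differ by 72 mod 21 = 9.
gcd(72, 21) = 3, so the sample visits 21/3 = 7 distinct residues mod 21.
Start 52 is clinic day 10; the clinic days hit are 1, 4, 7, 10, 13, 16, 19.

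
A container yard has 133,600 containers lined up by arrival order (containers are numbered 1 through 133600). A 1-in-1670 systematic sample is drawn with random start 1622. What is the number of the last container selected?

133552

k = 1670
80th selection = r + (80−1)·k = 1622 + 79×1670 = 1622 + 131930 = 133552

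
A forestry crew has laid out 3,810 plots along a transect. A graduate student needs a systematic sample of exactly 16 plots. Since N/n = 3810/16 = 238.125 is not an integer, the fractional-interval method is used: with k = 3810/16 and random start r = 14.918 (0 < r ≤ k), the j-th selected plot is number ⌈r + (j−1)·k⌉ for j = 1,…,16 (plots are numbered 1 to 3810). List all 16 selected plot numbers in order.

j=1: r + 0k = 14.918 → ⌈·⌉ = 15
j=2: r + 1k = 253.043 → ⌈·⌉ = 254
j=3: r + 2k = 491.168 → ⌈·⌉ = 492
j=4: r + 3k = 729.293 → ⌈·⌉ = 730
j=5: r + 4k = 967.418 → ⌈·⌉ = 968
j=6: r + 5k = 1205.543 → ⌈·⌉ = 1206
j=7: r + 6k = 1443.668 → ⌈·⌉ = 1444
j=8: r + 7k = 1681.793 → ⌈·⌉ = 1682
j=9: r + 8k = 1919.918 → ⌈·⌉ = 1920
j=10: r + 9k = 2158.043 → ⌈·⌉ = 2159
j=11: r + 10k = 2396.168 → ⌈·⌉ = 2397
j=12: r + 11k = 2634.293 → ⌈·⌉ = 2635
j=13: r + 12k = 2872.418 → ⌈·⌉ = 2873
j=14: r + 13k = 3110.543 → ⌈·⌉ = 3111
j=15: r + 14k = 3348.668 → ⌈·⌉ = 3349
j=16: r + 15k = 3586.793 → ⌈·⌉ = 3587

15, 254, 492, 730, 968, 1206, 1444, 1682, 1920, 2159, 2397, 2635, 2873, 3111, 3349, 3587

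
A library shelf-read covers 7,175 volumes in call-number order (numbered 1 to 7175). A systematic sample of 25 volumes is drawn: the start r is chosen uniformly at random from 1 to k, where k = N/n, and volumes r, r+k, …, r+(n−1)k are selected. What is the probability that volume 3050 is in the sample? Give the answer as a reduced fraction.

k = 7175/25 = 287.
Volume 3050 is selected iff r ≡ 3050 (mod 287); exactly one such r in {1,…,287}.
Inclusion probability = 1/287.

1/287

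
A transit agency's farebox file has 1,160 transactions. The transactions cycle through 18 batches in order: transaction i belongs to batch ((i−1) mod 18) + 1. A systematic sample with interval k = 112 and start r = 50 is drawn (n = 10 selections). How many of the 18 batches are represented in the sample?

Consecutive selections differ by k = 112, so their batch numbers differ by 112 mod 18 = 4.
gcd(112, 18) = 2, so the sample visits 18/2 = 9 distinct residues mod 18.
Start 50 is batch 14; the batches hit are 2, 4, 6, 8, 10, 12, 14, 16, 18.

9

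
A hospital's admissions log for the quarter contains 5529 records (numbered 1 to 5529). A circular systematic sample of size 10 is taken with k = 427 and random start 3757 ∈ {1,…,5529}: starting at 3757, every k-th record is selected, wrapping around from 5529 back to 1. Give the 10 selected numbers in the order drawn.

3757, 4184, 4611, 5038, 5465, 363, 790, 1217, 1644, 2071

Selection 1: 3757
Selection 2: 3757 + 427 = 4184
Selection 3: 4184 + 427 = 4611
Selection 4: 4611 + 427 = 5038
Selection 5: 5038 + 427 = 5465
Selection 6: 5465 + 427 = 5892 → 5892 − 5529 = 363
Selection 7: 363 + 427 = 790
Selection 8: 790 + 427 = 1217
Selection 9: 1217 + 427 = 1644
Selection 10: 1644 + 427 = 2071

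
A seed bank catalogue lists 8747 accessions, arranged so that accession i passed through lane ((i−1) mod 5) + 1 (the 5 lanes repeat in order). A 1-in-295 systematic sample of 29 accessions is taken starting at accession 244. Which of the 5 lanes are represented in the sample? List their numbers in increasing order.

Consecutive selections differ by k = 295, so their lane numbers differ by 295 mod 5 = 0.
gcd(295, 5) = 5, so the sample visits 5/5 = 1 distinct residues mod 5.
Start 244 is lane 4; the lanes hit are 4.

4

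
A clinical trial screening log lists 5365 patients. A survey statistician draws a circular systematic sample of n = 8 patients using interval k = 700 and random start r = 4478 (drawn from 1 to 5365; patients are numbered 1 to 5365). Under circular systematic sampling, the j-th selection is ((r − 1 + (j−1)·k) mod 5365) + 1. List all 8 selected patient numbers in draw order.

4478, 5178, 513, 1213, 1913, 2613, 3313, 4013

Selection 1: 4478
Selection 2: 4478 + 700 = 5178
Selection 3: 5178 + 700 = 5878 → 5878 − 5365 = 513
Selection 4: 513 + 700 = 1213
Selection 5: 1213 + 700 = 1913
Selection 6: 1913 + 700 = 2613
Selection 7: 2613 + 700 = 3313
Selection 8: 3313 + 700 = 4013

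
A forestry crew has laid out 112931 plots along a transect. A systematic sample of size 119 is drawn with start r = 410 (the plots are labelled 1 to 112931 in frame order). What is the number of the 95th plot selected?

k = 112931/119 = 949
95th selection = r + (95−1)·k = 410 + 94×949 = 410 + 89206 = 89616

89616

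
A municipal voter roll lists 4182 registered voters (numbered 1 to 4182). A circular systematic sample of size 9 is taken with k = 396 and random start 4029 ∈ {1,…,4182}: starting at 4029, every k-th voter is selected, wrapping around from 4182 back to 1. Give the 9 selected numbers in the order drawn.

4029, 243, 639, 1035, 1431, 1827, 2223, 2619, 3015

Selection 1: 4029
Selection 2: 4029 + 396 = 4425 → 4425 − 4182 = 243
Selection 3: 243 + 396 = 639
Selection 4: 639 + 396 = 1035
Selection 5: 1035 + 396 = 1431
Selection 6: 1431 + 396 = 1827
Selection 7: 1827 + 396 = 2223
Selection 8: 2223 + 396 = 2619
Selection 9: 2619 + 396 = 3015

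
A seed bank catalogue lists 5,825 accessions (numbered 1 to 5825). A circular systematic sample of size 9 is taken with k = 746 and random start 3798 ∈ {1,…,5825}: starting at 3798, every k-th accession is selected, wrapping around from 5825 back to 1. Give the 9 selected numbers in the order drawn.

Selection 1: 3798
Selection 2: 3798 + 746 = 4544
Selection 3: 4544 + 746 = 5290
Selection 4: 5290 + 746 = 6036 → 6036 − 5825 = 211
Selection 5: 211 + 746 = 957
Selection 6: 957 + 746 = 1703
Selection 7: 1703 + 746 = 2449
Selection 8: 2449 + 746 = 3195
Selection 9: 3195 + 746 = 3941

3798, 4544, 5290, 211, 957, 1703, 2449, 3195, 3941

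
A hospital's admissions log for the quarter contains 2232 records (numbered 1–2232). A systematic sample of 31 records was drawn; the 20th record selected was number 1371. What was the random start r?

3

k = 2232/31 = 72
r = 1371 − (20−1)×72 = 1371 − 1368 = 3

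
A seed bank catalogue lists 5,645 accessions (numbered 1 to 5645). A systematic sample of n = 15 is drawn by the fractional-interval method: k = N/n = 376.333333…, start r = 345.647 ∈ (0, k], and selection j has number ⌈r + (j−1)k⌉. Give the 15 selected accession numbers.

j=1: r + 0k = 345.647 → ⌈·⌉ = 346
j=2: r + 1k = 721.980333… → ⌈·⌉ = 722
j=3: r + 2k = 1098.313666… → ⌈·⌉ = 1099
j=4: r + 3k = 1474.647 → ⌈·⌉ = 1475
j=5: r + 4k = 1850.980333… → ⌈·⌉ = 1851
j=6: r + 5k = 2227.313666… → ⌈·⌉ = 2228
j=7: r + 6k = 2603.647 → ⌈·⌉ = 2604
j=8: r + 7k = 2979.980333… → ⌈·⌉ = 2980
j=9: r + 8k = 3356.313666… → ⌈·⌉ = 3357
j=10: r + 9k = 3732.647 → ⌈·⌉ = 3733
j=11: r + 10k = 4108.980333… → ⌈·⌉ = 4109
j=12: r + 11k = 4485.313666… → ⌈·⌉ = 4486
j=13: r + 12k = 4861.647 → ⌈·⌉ = 4862
j=14: r + 13k = 5237.980333… → ⌈·⌉ = 5238
j=15: r + 14k = 5614.313666… → ⌈·⌉ = 5615

346, 722, 1099, 1475, 1851, 2228, 2604, 2980, 3357, 3733, 4109, 4486, 4862, 5238, 5615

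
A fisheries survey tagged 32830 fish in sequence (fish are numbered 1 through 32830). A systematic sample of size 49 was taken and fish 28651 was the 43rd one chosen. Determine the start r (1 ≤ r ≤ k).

511

k = 32830/49 = 670
r = 28651 − (43−1)×670 = 28651 − 28140 = 511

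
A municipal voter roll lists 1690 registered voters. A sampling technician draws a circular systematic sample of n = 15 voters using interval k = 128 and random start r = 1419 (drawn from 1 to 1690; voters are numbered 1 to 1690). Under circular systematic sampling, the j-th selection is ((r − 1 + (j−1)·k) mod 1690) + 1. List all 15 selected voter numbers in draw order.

1419, 1547, 1675, 113, 241, 369, 497, 625, 753, 881, 1009, 1137, 1265, 1393, 1521

Selection 1: 1419
Selection 2: 1419 + 128 = 1547
Selection 3: 1547 + 128 = 1675
Selection 4: 1675 + 128 = 1803 → 1803 − 1690 = 113
Selection 5: 113 + 128 = 241
Selection 6: 241 + 128 = 369
Selection 7: 369 + 128 = 497
Selection 8: 497 + 128 = 625
Selection 9: 625 + 128 = 753
Selection 10: 753 + 128 = 881
Selection 11: 881 + 128 = 1009
Selection 12: 1009 + 128 = 1137
Selection 13: 1137 + 128 = 1265
Selection 14: 1265 + 128 = 1393
Selection 15: 1393 + 128 = 1521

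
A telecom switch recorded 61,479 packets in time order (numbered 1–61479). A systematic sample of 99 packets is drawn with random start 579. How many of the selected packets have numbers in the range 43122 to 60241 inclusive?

28

k = 61479/99 = 621
First selection ≥ 43122: 579 + ⌈(43122−579)/621⌉·621 = 579 + 69×621 = 43428
Last selection ≤ 60241: 579 + ⌊(60241−579)/621⌋·621 = 579 + 96×621 = 60195
Count = 96 − 69 + 1 = 28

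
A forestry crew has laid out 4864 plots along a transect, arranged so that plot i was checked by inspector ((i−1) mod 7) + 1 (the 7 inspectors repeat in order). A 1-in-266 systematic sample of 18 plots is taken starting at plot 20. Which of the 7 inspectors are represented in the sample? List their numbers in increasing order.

Consecutive selections differ by k = 266, so their inspector numbers differ by 266 mod 7 = 0.
gcd(266, 7) = 7, so the sample visits 7/7 = 1 distinct residues mod 7.
Start 20 is inspector 6; the inspectors hit are 6.

6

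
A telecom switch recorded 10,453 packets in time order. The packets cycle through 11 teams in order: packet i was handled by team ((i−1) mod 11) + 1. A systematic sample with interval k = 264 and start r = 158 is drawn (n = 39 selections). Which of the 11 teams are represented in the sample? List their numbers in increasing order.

4

Consecutive selections differ by k = 264, so their team numbers differ by 264 mod 11 = 0.
gcd(264, 11) = 11, so the sample visits 11/11 = 1 distinct residues mod 11.
Start 158 is team 4; the teams hit are 4.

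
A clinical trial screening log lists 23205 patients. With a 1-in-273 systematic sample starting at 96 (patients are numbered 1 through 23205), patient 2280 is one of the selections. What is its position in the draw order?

k = 273
position = (2280 − 96)/273 + 1 = 2184/273 + 1 = 8 + 1 = 9

9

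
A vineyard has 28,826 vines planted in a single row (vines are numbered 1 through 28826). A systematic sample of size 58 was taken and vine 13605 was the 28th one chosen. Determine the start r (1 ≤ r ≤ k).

186

k = 28826/58 = 497
r = 13605 − (28−1)×497 = 13605 − 13419 = 186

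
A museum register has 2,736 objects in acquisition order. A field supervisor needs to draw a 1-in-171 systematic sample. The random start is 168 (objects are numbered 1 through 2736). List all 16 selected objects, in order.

168, 339, 510, 681, 852, 1023, 1194, 1365, 1536, 1707, 1878, 2049, 2220, 2391, 2562, 2733

object 1: 168
object 2: 168 + 171 = 339
object 3: 339 + 171 = 510
object 4: 510 + 171 = 681
object 5: 681 + 171 = 852
object 6: 852 + 171 = 1023
object 7: 1023 + 171 = 1194
object 8: 1194 + 171 = 1365
object 9: 1365 + 171 = 1536
object 10: 1536 + 171 = 1707
object 11: 1707 + 171 = 1878
object 12: 1878 + 171 = 2049
object 13: 2049 + 171 = 2220
object 14: 2220 + 171 = 2391
object 15: 2391 + 171 = 2562
object 16: 2562 + 171 = 2733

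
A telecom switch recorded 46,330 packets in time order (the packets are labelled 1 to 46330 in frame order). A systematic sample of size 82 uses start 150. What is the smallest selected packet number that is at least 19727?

19925

k = 46330/82 = 565
Steps past start: ⌈(19727 − 150)/565⌉ = ⌈19577/565⌉ = 35
Selected packet: 150 + 35×565 = 19925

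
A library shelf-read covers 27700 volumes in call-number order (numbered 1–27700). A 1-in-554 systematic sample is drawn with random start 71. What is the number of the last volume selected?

k = 554
50th selection = r + (50−1)·k = 71 + 49×554 = 71 + 27146 = 27217

27217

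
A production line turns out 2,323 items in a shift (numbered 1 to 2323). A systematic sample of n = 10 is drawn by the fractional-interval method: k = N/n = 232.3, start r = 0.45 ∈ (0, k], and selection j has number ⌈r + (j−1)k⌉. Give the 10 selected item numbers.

j=1: r + 0k = 0.45 → ⌈·⌉ = 1
j=2: r + 1k = 232.75 → ⌈·⌉ = 233
j=3: r + 2k = 465.05 → ⌈·⌉ = 466
j=4: r + 3k = 697.35 → ⌈·⌉ = 698
j=5: r + 4k = 929.65 → ⌈·⌉ = 930
j=6: r + 5k = 1161.95 → ⌈·⌉ = 1162
j=7: r + 6k = 1394.25 → ⌈·⌉ = 1395
j=8: r + 7k = 1626.55 → ⌈·⌉ = 1627
j=9: r + 8k = 1858.85 → ⌈·⌉ = 1859
j=10: r + 9k = 2091.15 → ⌈·⌉ = 2092

1, 233, 466, 698, 930, 1162, 1395, 1627, 1859, 2092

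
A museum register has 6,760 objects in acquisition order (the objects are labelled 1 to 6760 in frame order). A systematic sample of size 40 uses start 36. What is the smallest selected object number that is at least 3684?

3754

k = 6760/40 = 169
Steps past start: ⌈(3684 − 36)/169⌉ = ⌈3648/169⌉ = 22
Selected object: 36 + 22×169 = 3754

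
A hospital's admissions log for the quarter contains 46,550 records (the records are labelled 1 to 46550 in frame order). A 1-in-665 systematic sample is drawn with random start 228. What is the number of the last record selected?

k = 665
70th selection = r + (70−1)·k = 228 + 69×665 = 228 + 45885 = 46113

46113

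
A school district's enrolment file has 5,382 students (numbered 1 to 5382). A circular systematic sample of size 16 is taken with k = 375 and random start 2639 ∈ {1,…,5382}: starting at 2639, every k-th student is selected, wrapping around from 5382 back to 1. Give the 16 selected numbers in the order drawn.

2639, 3014, 3389, 3764, 4139, 4514, 4889, 5264, 257, 632, 1007, 1382, 1757, 2132, 2507, 2882

Selection 1: 2639
Selection 2: 2639 + 375 = 3014
Selection 3: 3014 + 375 = 3389
Selection 4: 3389 + 375 = 3764
Selection 5: 3764 + 375 = 4139
Selection 6: 4139 + 375 = 4514
Selection 7: 4514 + 375 = 4889
Selection 8: 4889 + 375 = 5264
Selection 9: 5264 + 375 = 5639 → 5639 − 5382 = 257
Selection 10: 257 + 375 = 632
Selection 11: 632 + 375 = 1007
Selection 12: 1007 + 375 = 1382
Selection 13: 1382 + 375 = 1757
Selection 14: 1757 + 375 = 2132
Selection 15: 2132 + 375 = 2507
Selection 16: 2507 + 375 = 2882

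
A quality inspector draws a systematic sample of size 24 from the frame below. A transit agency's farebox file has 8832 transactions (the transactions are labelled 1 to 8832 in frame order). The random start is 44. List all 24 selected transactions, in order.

k = N/n = 8832/24 = 368
transaction 1: 44
transaction 2: 44 + 368 = 412
transaction 3: 412 + 368 = 780
transaction 4: 780 + 368 = 1148
transaction 5: 1148 + 368 = 1516
transaction 6: 1516 + 368 = 1884
transaction 7: 1884 + 368 = 2252
transaction 8: 2252 + 368 = 2620
transaction 9: 2620 + 368 = 2988
transaction 10: 2988 + 368 = 3356
transaction 11: 3356 + 368 = 3724
transaction 12: 3724 + 368 = 4092
transaction 13: 4092 + 368 = 4460
transaction 14: 4460 + 368 = 4828
transaction 15: 4828 + 368 = 5196
transaction 16: 5196 + 368 = 5564
transaction 17: 5564 + 368 = 5932
transaction 18: 5932 + 368 = 6300
transaction 19: 6300 + 368 = 6668
transaction 20: 6668 + 368 = 7036
transaction 21: 7036 + 368 = 7404
transaction 22: 7404 + 368 = 7772
transaction 23: 7772 + 368 = 8140
transaction 24: 8140 + 368 = 8508

44, 412, 780, 1148, 1516, 1884, 2252, 2620, 2988, 3356, 3724, 4092, 4460, 4828, 5196, 5564, 5932, 6300, 6668, 7036, 7404, 7772, 8140, 8508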